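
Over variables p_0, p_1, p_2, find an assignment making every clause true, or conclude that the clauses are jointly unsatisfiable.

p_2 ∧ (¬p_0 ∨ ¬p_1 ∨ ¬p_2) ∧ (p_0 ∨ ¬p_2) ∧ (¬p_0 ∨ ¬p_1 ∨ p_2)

Unit clause (p_2) forces p_2 = True.
In (p_0 ∨ ¬p_2) only p_0 is left, so p_0 = True.
In (¬p_0 ∨ ¬p_1 ∨ ¬p_2) only ¬p_1 is left, so p_1 = False.
Check each clause:
  (p_2): p_2 holds.
  (¬p_0 ∨ ¬p_1 ∨ ¬p_2): ¬p_1 holds.
  (p_0 ∨ ¬p_2): p_0 holds.
  (¬p_0 ∨ ¬p_1 ∨ p_2): ¬p_1 holds.
All clauses satisfied.

p_0 = True; p_1 = False; p_2 = True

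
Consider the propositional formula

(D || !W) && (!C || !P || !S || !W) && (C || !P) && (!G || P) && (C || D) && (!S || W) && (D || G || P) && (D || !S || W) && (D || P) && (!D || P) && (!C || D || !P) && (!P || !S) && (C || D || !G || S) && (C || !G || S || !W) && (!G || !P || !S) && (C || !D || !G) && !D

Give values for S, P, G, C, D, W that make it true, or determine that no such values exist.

Case P = True:
  (C || !P) forces C = True.
  (!C || D || !P) forces D = True.
  Clause (!D) is falsified — contradiction.
Case P = False:
  (!G || P) forces G = False.
  (D || G || P) forces D = True.
  Clause (!D || P) is falsified — contradiction.
Both cases fail, so the formula is unsatisfiable.

Unsatisfiable — no assignment works.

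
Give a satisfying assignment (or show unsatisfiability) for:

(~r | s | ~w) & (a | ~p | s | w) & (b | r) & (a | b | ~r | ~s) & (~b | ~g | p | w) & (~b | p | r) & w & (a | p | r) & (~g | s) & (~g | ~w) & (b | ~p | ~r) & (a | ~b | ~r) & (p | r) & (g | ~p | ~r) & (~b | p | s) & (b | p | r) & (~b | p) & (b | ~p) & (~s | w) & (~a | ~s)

Unit clause (w) forces w = True.
In (~g | ~w) only ~g is left, so g = False.
Try r = True:
  (~r | s | ~w) forces s = True.
  (g | ~p | ~r) forces p = False.
  (~b | p) forces b = False.
  (a | b | ~r | ~s) forces a = True.
  clause (~a | ~s) is falsified — backtrack.
So r = False.
  then (b | r) forces b = True.
  then (~b | p | r) forces p = True.
Set s = False.
Set a = True.
All clauses satisfied.

w: True; r: False; s: False; b: True; g: False; p: True; a: True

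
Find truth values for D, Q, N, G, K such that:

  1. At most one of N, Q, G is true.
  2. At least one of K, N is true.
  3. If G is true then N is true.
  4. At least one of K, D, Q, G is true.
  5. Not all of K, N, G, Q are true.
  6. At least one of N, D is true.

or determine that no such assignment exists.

D=T, Q=F, N=T, G=F, K=T

  (1) {N, Q, G}: 1 true — at most one ✓
  (2) {K, N}: 2 true — at least one ✓
  (3) G=F ⇒ N: vacuous ✓
  (4) {K, D, Q, G}: 2 true — at least one ✓
  (5) {K, N, G, Q}: 2/4 true — not all ✓
  (6) {N, D}: 2 true — at least one ✓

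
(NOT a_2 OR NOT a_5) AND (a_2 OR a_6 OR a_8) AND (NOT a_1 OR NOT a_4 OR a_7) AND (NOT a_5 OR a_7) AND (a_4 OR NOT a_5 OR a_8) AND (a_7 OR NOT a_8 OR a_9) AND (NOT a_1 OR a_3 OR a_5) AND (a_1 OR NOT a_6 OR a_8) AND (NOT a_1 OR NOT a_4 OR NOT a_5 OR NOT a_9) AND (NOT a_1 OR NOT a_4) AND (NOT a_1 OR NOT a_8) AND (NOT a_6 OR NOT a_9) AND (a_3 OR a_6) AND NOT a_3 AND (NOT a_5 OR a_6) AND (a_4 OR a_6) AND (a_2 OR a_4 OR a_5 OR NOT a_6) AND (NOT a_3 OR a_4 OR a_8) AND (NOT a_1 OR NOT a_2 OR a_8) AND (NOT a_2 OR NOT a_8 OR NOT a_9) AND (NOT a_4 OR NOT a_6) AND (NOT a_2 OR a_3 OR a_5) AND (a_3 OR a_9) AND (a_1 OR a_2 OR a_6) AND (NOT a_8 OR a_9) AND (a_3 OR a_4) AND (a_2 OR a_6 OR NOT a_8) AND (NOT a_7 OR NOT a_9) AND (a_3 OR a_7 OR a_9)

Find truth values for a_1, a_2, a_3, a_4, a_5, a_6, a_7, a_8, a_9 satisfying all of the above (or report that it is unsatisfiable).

Unsatisfiable

Case a_3 = True:
  Clause (NOT a_3) is falsified — contradiction.
Case a_3 = False:
  (a_3 OR a_6) forces a_6 = True.
  (NOT a_6 OR NOT a_9) forces a_9 = False.
  Clause (a_3 OR a_9) is falsified — contradiction.
Both cases fail, so the formula is unsatisfiable.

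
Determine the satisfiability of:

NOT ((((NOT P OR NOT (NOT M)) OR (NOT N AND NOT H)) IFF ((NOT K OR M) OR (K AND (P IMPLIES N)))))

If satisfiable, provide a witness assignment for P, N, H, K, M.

P = True; N = True; H = False; K = True; M = False

  NOT ((((NOT P OR NOT (NOT M)) OR (NOT N AND NOT H)) IFF ((NOT K OR M) OR (K AND (P IMPLIES N))))) = True
    ((NOT P OR NOT (NOT M)) OR (NOT N AND NOT H)) IFF ((NOT K OR M) OR (K AND (P IMPLIES N))) = False
      (NOT P OR NOT (NOT M)) OR (NOT N AND NOT H) = False
        NOT P OR NOT (NOT M) = False
          NOT P = False
          NOT (NOT M) = False
            NOT M = True
        NOT N AND NOT H = False
          NOT N = False
          NOT H = True
      (NOT K OR M) OR (K AND (P IMPLIES N)) = True
        NOT K OR M = False
          NOT K = False
        K AND (P IMPLIES N) = True
          P IMPLIES N = True
The formula evaluates to True.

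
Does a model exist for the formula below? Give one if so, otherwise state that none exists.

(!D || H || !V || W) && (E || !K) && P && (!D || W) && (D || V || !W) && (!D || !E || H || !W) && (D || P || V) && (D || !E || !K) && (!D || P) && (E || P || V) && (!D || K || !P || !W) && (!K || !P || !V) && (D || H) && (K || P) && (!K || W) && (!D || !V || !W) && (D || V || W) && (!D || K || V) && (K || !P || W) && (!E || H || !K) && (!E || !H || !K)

P: True; D: False; H: True; K: False; W: True; V: True; E: True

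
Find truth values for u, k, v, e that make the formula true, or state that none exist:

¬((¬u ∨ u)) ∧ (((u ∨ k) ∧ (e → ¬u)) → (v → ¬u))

The conjunct ¬((¬u ∨ u)) is unsatisfiable on its own:
  u=F: evaluates to False.
  u=T: evaluates to False.
So the whole conjunction is unsatisfiable.

No satisfying assignment exists.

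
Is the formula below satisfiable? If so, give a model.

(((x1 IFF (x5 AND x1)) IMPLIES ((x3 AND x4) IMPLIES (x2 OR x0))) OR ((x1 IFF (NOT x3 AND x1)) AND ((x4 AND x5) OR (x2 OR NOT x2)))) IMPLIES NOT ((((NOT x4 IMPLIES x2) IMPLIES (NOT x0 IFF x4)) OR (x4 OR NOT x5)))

x0 = False; x1 = True; x2 = True; x3 = True; x4 = False; x5 = True

  (((x1 IFF (x5 AND x1)) IMPLIES ((x3 AND x4) IMPLIES (x2 OR x0))) OR ((x1 IFF (NOT x3 AND x1)) AND ((x4 AND x5) OR (x2 OR NOT x2)))) IMPLIES NOT ((((NOT x4 IMPLIES x2) IMPLIES (NOT x0 IFF x4)) OR (x4 OR NOT x5))) = True
    ((x1 IFF (x5 AND x1)) IMPLIES ((x3 AND x4) IMPLIES (x2 OR x0))) OR ((x1 IFF (NOT x3 AND x1)) AND ((x4 AND x5) OR (x2 OR NOT x2))) = True
      (x1 IFF (x5 AND x1)) IMPLIES ((x3 AND x4) IMPLIES (x2 OR x0)) = True
        x1 IFF (x5 AND x1) = True
          x5 AND x1 = True
        (x3 AND x4) IMPLIES (x2 OR x0) = True
          x3 AND x4 = False
          x2 OR x0 = True
      (x1 IFF (NOT x3 AND x1)) AND ((x4 AND x5) OR (x2 OR NOT x2)) = False
        x1 IFF (NOT x3 AND x1) = False
          NOT x3 AND x1 = False
            NOT x3 = False
        (x4 AND x5) OR (x2 OR NOT x2) = True
          x4 AND x5 = False
          x2 OR NOT x2 = True
            NOT x2 = False
    NOT ((((NOT x4 IMPLIES x2) IMPLIES (NOT x0 IFF x4)) OR (x4 OR NOT x5))) = True
      ((NOT x4 IMPLIES x2) IMPLIES (NOT x0 IFF x4)) OR (x4 OR NOT x5) = False
        (NOT x4 IMPLIES x2) IMPLIES (NOT x0 IFF x4) = False
          NOT x4 IMPLIES x2 = True
            NOT x4 = True
          NOT x0 IFF x4 = False
            NOT x0 = True
        x4 OR NOT x5 = False
          NOT x5 = False
The formula evaluates to True.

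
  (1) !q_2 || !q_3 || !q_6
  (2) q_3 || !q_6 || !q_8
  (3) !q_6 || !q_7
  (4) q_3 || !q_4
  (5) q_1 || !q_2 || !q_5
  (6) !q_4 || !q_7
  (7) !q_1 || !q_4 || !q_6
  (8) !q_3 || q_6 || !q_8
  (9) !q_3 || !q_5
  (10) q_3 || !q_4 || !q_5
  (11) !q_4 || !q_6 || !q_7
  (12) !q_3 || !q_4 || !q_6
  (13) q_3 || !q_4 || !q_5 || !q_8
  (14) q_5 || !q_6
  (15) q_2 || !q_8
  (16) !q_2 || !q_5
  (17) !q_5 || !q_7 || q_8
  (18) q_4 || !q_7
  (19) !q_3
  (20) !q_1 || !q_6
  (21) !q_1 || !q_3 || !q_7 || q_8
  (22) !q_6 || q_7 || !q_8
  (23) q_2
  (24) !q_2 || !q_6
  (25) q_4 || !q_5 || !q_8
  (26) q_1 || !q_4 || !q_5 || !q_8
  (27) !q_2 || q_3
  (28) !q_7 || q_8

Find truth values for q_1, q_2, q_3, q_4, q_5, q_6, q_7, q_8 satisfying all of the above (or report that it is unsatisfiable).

Unsatisfiable

Case q_2 = True:
  (!q_2 || !q_5) forces q_5 = False.
  (q_5 || !q_6) forces q_6 = False.
  (!q_3) forces q_3 = False.
  Clause (!q_2 || q_3) is falsified — contradiction.
Case q_2 = False:
  Clause (q_2) is falsified — contradiction.
Both cases fail, so the formula is unsatisfiable.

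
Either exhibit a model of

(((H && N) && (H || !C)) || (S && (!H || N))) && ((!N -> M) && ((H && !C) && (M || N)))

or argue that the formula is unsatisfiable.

C=F; N=T; S=T; H=T; M=F

  ((H && N) && (H || !C)) || (S && (!H || N)) = True
    (H && N) && (H || !C) = True
      H && N = True
      H || !C = True
        !C = True
    S && (!H || N) = True
      !H || N = True
        !H = False
  (!N -> M) && ((H && !C) && (M || N)) = True
    !N -> M = True
      !N = False
    (H && !C) && (M || N) = True
      H && !C = True
        !C = True
      M || N = True
Both conjuncts True, so the formula holds.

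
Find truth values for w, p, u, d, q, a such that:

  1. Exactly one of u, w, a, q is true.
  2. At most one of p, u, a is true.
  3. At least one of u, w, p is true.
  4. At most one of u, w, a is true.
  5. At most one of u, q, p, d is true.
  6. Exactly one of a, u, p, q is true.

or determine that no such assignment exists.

w = True, p = True, u = False, d = False, q = False, a = False

  (1) {u, w, a, q}: 1 true — exactly one ✓
  (2) {p, u, a}: 1 true — at most one ✓
  (3) {u, w, p}: 2 true — at least one ✓
  (4) {u, w, a}: 1 true — at most one ✓
  (5) {u, q, p, d}: 1 true — at most one ✓
  (6) {a, u, p, q}: 1 true — exactly one ✓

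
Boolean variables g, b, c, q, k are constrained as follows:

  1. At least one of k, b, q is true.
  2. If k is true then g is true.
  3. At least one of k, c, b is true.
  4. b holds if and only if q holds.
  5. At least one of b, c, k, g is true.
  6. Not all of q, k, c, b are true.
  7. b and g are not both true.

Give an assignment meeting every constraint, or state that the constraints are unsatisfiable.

g = False, b = True, c = False, q = True, k = False

  (1) {k, b, q}: 2 true — at least one ✓
  (2) k=F ⇒ g: vacuous ✓
  (3) {k, c, b}: 1 true — at least one ✓
  (4) b=T, q=T — same ✓
  (5) {b, c, k, g}: 1 true — at least one ✓
  (6) {q, k, c, b}: 2/4 true — not all ✓
  (7) b=T, g=F — not both ✓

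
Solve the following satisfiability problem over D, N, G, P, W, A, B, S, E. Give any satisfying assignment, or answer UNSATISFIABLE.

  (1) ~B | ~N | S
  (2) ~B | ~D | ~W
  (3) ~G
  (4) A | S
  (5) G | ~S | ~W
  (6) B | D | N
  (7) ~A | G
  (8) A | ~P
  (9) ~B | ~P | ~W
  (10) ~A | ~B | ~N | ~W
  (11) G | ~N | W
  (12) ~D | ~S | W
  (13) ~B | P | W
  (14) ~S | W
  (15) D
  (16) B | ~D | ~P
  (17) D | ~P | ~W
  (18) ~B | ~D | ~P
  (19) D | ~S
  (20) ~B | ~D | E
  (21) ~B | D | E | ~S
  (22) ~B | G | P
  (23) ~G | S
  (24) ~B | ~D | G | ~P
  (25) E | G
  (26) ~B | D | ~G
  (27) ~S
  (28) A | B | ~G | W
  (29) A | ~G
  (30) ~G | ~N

Unsatisfiable

Case G = True:
  Clause (~G) is falsified — contradiction.
Case G = False:
  (~A | G) forces A = False.
  (A | S) forces S = True.
  Clause (~S) is falsified — contradiction.
Both cases fail, so the formula is unsatisfiable.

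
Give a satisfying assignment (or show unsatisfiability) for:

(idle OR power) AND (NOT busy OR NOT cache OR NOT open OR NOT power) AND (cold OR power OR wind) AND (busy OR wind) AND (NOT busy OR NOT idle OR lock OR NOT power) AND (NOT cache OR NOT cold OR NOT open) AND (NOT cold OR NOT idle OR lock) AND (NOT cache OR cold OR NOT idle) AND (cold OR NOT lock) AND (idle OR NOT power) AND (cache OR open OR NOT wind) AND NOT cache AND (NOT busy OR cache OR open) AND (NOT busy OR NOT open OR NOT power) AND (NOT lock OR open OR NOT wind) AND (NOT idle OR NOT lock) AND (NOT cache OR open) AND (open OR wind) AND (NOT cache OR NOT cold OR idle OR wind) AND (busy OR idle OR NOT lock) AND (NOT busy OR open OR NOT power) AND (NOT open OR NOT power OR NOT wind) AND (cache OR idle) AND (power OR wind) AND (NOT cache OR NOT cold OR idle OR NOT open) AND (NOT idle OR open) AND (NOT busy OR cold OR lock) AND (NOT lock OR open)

Unit clause (NOT cache) forces cache = False.
In (cache OR idle) only idle is left, so idle = True.
In (NOT idle OR open) only open is left, so open = True.
In (NOT idle OR NOT lock) only NOT lock is left, so lock = False.
In (NOT cold OR NOT idle OR lock) only NOT cold is left, so cold = False.
In (NOT busy OR cold OR lock) only NOT busy is left, so busy = False.
In (busy OR wind) only wind is left, so wind = True.
In (NOT open OR NOT power OR NOT wind) only NOT power is left, so power = False.
All clauses satisfied.

busy=F, lock=F, cold=F, cache=F, power=F, wind=T, open=T, idle=T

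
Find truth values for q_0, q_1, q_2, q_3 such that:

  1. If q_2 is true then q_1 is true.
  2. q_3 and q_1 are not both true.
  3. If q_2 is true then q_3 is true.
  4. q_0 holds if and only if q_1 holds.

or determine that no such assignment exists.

q_0=F, q_1=F, q_2=F, q_3=F

  (1) q_2=F ⇒ q_1: vacuous ✓
  (2) q_3=F, q_1=F — not both ✓
  (3) q_2=F ⇒ q_3: vacuous ✓
  (4) q_0=F, q_1=F — same ✓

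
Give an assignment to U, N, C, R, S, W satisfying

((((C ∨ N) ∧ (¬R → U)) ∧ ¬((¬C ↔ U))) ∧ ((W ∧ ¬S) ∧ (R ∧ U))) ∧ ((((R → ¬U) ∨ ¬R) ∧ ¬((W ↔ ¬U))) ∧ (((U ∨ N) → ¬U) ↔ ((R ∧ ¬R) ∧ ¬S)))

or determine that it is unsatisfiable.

UNSATISFIABLE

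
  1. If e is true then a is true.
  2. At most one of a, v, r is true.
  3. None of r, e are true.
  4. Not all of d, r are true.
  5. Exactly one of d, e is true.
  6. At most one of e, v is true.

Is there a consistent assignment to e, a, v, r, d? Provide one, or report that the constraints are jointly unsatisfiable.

e=F, a=F, v=F, r=F, d=T

  (1) e=F ⇒ a: vacuous ✓
  (2) {a, v, r}: 0 true — at most one ✓
  (3) {r, e}: 0 true — none ✓
  (4) {d, r}: 1/2 true — not all ✓
  (5) {d, e}: 1 true — exactly one ✓
  (6) {e, v}: 0 true — at most one ✓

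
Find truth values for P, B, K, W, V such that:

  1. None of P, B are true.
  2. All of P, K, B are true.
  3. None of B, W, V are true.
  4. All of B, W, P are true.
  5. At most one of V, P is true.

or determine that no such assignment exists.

Case P = True:
  Constraint (1) is violated (P=T) — contradiction.
Case P = False:
  Constraint (2) is violated (P=F) — contradiction.
Both cases fail — unsatisfiable.

Unsatisfiable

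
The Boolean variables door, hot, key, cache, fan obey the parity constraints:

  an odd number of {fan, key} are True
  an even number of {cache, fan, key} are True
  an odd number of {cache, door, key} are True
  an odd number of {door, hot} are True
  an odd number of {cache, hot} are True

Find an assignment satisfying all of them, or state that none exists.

door: True, hot: False, key: True, cache: True, fan: False

{fan, key}: 1 true → odd ✓
{cache, fan, key}: 2 true → even ✓
{cache, door, key}: 3 true → odd ✓
{door, hot}: 1 true → odd ✓
{cache, hot}: 1 true → odd ✓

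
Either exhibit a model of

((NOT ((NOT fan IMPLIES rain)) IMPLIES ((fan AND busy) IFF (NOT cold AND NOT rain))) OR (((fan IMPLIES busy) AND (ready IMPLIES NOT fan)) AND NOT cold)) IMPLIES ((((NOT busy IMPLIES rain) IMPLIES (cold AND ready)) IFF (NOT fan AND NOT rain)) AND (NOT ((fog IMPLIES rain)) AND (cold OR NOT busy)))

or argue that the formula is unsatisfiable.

ready: False, busy: False, cold: True, rain: False, fan: False, fog: True

  ((NOT ((NOT fan IMPLIES rain)) IMPLIES ((fan AND busy) IFF (NOT cold AND NOT rain))) OR (((fan IMPLIES busy) AND (ready IMPLIES NOT fan)) AND NOT cold)) IMPLIES ((((NOT busy IMPLIES rain) IMPLIES (cold AND ready)) IFF (NOT fan AND NOT rain)) AND (NOT ((fog IMPLIES rain)) AND (cold OR NOT busy))) = True
    (NOT ((NOT fan IMPLIES rain)) IMPLIES ((fan AND busy) IFF (NOT cold AND NOT rain))) OR (((fan IMPLIES busy) AND (ready IMPLIES NOT fan)) AND NOT cold) = True
      NOT ((NOT fan IMPLIES rain)) IMPLIES ((fan AND busy) IFF (NOT cold AND NOT rain)) = True
        NOT ((NOT fan IMPLIES rain)) = True
          NOT fan IMPLIES rain = False
            NOT fan = True
        (fan AND busy) IFF (NOT cold AND NOT rain) = True
          fan AND busy = False
          NOT cold AND NOT rain = False
            NOT cold = False
            NOT rain = True
      ((fan IMPLIES busy) AND (ready IMPLIES NOT fan)) AND NOT cold = False
        (fan IMPLIES busy) AND (ready IMPLIES NOT fan) = True
          fan IMPLIES busy = True
          ready IMPLIES NOT fan = True
            NOT fan = True
        NOT cold = False
    (((NOT busy IMPLIES rain) IMPLIES (cold AND ready)) IFF (NOT fan AND NOT rain)) AND (NOT ((fog IMPLIES rain)) AND (cold OR NOT busy)) = True
      ((NOT busy IMPLIES rain) IMPLIES (cold AND ready)) IFF (NOT fan AND NOT rain) = True
        (NOT busy IMPLIES rain) IMPLIES (cold AND ready) = True
          NOT busy IMPLIES rain = False
            NOT busy = True
          cold AND ready = False
        NOT fan AND NOT rain = True
          NOT fan = True
          NOT rain = True
      NOT ((fog IMPLIES rain)) AND (cold OR NOT busy) = True
        NOT ((fog IMPLIES rain)) = True
          fog IMPLIES rain = False
        cold OR NOT busy = True
          NOT busy = True
The formula evaluates to True.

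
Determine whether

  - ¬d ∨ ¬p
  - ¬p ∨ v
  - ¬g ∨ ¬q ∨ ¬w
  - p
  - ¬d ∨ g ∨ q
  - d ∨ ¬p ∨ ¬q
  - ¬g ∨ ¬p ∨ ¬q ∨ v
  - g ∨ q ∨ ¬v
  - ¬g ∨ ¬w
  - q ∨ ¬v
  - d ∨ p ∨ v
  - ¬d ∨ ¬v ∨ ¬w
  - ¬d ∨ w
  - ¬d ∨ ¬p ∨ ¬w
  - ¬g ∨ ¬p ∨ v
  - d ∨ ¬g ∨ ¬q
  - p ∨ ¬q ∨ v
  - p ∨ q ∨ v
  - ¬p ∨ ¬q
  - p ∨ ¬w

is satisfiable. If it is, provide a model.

Case p = True:
  (¬d ∨ ¬p) forces d = False.
  (¬p ∨ v) forces v = True.
  (d ∨ ¬p ∨ ¬q) forces q = False.
  Clause (q ∨ ¬v) is falsified — contradiction.
Case p = False:
  Clause (p) is falsified — contradiction.
Both cases fail, so the formula is unsatisfiable.

UNSATISFIABLE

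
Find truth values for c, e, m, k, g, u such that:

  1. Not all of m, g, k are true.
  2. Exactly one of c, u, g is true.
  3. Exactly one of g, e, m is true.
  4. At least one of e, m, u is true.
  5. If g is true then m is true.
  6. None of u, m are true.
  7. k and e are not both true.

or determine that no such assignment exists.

c = True, e = True, m = False, k = False, g = False, u = False

  (1) {m, g, k}: 0/3 true — not all ✓
  (2) {c, u, g}: 1 true — exactly one ✓
  (3) {g, e, m}: 1 true — exactly one ✓
  (4) {e, m, u}: 1 true — at least one ✓
  (5) g=F ⇒ m: vacuous ✓
  (6) {u, m}: 0 true — none ✓
  (7) k=F, e=T — not both ✓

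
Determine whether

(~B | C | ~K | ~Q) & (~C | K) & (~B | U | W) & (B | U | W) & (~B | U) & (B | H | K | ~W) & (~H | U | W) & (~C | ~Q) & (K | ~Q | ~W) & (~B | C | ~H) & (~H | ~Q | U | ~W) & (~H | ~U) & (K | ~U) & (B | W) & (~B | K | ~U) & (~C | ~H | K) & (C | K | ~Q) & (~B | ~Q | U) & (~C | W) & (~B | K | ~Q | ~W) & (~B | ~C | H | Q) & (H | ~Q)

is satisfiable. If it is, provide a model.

H = False; Q = False; W = True; B = False; C = True; U = True; K = True

Set H = False.
  then (H | ~Q) forces Q = False.
Set W = True.
Set B = False.
  then (B | H | K | ~W) forces K = True.
Set C = True.
Set U = True.
All clauses satisfied.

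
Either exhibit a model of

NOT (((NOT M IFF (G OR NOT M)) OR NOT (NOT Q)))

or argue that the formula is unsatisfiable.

Q = False; G = True; M = True

  NOT (((NOT M IFF (G OR NOT M)) OR NOT (NOT Q))) = True
    (NOT M IFF (G OR NOT M)) OR NOT (NOT Q) = False
      NOT M IFF (G OR NOT M) = False
        NOT M = False
        G OR NOT M = True
          NOT M = False
      NOT (NOT Q) = False
        NOT Q = True
The formula evaluates to True.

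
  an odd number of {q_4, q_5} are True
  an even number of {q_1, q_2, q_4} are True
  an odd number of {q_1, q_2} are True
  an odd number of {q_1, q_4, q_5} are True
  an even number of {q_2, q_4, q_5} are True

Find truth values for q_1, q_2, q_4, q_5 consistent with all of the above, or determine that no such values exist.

q_1 = False, q_2 = True, q_4 = True, q_5 = False

{q_4, q_5}: 1 true → odd ✓
{q_1, q_2, q_4}: 2 true → even ✓
{q_1, q_2}: 1 true → odd ✓
{q_1, q_4, q_5}: 1 true → odd ✓
{q_2, q_4, q_5}: 2 true → even ✓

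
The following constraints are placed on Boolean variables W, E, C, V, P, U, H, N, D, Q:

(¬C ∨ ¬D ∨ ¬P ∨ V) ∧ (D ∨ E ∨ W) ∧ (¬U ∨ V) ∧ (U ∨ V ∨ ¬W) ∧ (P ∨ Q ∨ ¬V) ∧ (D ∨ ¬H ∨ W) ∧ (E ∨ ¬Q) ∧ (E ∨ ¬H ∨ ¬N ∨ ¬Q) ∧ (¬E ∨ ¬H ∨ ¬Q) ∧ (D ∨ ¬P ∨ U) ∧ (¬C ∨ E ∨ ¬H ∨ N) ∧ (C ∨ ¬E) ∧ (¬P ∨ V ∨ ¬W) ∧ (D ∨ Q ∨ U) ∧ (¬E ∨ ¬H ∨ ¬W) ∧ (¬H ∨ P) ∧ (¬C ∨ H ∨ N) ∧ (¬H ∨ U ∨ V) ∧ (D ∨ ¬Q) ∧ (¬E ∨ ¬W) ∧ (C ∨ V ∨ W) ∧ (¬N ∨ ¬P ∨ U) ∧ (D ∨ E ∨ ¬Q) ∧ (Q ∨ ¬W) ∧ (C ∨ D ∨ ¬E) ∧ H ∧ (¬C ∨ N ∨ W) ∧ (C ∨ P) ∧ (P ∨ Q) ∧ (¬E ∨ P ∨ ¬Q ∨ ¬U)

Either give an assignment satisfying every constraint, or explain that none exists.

W = False; E = False; C = True; V = True; P = True; U = True; H = True; N = True; D = True; Q = False

Unit clause (H) forces H = True.
In (¬H ∨ P) only P is left, so P = True.
Try W = True:
  (¬P ∨ V ∨ ¬W) forces V = True.
  (¬E ∨ ¬H ∨ ¬W) forces E = False.
  (E ∨ ¬Q) forces Q = False.
  clause (Q ∨ ¬W) is falsified — backtrack.
So W = False.
  then (D ∨ ¬H ∨ W) forces D = True.
Set E = False.
  then (E ∨ ¬Q) forces Q = False.
Set C = True.
  then (¬C ∨ ¬D ∨ ¬P ∨ V) forces V = True.
  then (¬C ∨ E ∨ ¬H ∨ N) forces N = True.
  then (¬N ∨ ¬P ∨ U) forces U = True.
All clauses satisfied.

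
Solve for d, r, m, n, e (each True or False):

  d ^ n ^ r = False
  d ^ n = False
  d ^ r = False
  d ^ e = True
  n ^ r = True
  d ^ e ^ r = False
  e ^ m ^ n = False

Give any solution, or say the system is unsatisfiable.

The formula is unsatisfiable.

Adding constraints 2, 3, 5 mod 2: every variable appears an even number of times on the left, so the left side is 0.
But the right sides sum to 1 (mod 2). 0 ≠ 1 — the system is inconsistent.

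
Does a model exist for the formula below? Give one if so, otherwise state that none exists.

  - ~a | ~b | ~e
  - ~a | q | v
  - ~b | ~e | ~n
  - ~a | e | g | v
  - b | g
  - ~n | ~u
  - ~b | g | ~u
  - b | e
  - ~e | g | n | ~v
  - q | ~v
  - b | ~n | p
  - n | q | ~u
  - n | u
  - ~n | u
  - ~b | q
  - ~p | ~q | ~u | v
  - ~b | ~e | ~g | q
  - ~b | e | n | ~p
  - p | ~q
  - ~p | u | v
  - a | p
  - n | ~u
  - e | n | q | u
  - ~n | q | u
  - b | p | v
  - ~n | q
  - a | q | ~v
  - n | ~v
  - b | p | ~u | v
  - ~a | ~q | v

Case u = True:
  (~n | ~u) forces n = False.
  Clause (n | ~u) is falsified — contradiction.
Case u = False:
  (n | u) forces n = True.
  Clause (~n | u) is falsified — contradiction.
Both cases fail, so the formula is unsatisfiable.

UNSATISFIABLE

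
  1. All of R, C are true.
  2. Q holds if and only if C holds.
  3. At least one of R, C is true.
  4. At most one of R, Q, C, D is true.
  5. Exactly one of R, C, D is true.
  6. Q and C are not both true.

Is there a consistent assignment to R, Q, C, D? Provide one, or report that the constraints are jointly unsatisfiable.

Case R = True:
  (1) forces C = True.
  Constraint (4) is violated (R=T, C=T) — contradiction.
Case R = False:
  Constraint (1) is violated (R=F) — contradiction.
Both cases fail — unsatisfiable.

No satisfying assignment exists.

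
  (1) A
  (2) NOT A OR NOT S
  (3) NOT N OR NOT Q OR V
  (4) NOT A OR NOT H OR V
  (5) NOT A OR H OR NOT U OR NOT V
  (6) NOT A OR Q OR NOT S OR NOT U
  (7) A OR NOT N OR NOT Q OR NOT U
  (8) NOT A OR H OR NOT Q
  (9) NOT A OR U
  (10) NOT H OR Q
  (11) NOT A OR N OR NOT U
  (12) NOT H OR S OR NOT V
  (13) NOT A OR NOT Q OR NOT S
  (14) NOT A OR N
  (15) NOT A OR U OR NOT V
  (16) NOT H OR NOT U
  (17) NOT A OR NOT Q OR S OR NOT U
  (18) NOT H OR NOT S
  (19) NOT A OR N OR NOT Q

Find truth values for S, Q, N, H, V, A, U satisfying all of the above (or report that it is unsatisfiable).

S: False, Q: False, N: True, H: False, V: False, A: True, U: True

Unit clause (A) forces A = True.
In (NOT A OR NOT S) only NOT S is left, so S = False.
In (NOT A OR U) only U is left, so U = True.
In (NOT A OR N OR NOT U) only N is left, so N = True.
In (NOT H OR NOT U) only NOT H is left, so H = False.
In (NOT A OR NOT Q OR S OR NOT U) only NOT Q is left, so Q = False.
In (NOT A OR H OR NOT U OR NOT V) only NOT V is left, so V = False.
All clauses satisfied.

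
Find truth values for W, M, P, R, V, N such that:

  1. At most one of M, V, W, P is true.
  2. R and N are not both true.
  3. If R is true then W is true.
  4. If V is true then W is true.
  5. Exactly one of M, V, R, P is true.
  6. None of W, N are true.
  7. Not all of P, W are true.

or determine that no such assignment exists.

W = False, M = True, P = False, R = False, V = False, N = False

  (1) {M, V, W, P}: 1 true — at most one ✓
  (2) R=F, N=F — not both ✓
  (3) R=F ⇒ W: vacuous ✓
  (4) V=F ⇒ W: vacuous ✓
  (5) {M, V, R, P}: 1 true — exactly one ✓
  (6) {W, N}: 0 true — none ✓
  (7) {P, W}: 0/2 true — not all ✓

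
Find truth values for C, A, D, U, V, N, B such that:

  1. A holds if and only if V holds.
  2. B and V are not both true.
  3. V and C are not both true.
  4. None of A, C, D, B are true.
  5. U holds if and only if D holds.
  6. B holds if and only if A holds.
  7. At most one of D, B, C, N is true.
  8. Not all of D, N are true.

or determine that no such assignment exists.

C = False, A = False, D = False, U = False, V = False, N = True, B = False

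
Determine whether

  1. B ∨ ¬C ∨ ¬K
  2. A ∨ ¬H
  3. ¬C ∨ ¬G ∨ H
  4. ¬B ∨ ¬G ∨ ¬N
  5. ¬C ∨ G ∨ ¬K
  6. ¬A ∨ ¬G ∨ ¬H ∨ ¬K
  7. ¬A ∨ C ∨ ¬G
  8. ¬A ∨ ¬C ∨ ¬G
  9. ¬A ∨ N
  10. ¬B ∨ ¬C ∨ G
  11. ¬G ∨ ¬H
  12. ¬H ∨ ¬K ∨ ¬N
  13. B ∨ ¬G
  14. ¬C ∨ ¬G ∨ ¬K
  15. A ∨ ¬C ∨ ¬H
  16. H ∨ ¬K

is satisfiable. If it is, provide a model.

H: True, B: True, N: True, G: False, K: False, A: True, C: False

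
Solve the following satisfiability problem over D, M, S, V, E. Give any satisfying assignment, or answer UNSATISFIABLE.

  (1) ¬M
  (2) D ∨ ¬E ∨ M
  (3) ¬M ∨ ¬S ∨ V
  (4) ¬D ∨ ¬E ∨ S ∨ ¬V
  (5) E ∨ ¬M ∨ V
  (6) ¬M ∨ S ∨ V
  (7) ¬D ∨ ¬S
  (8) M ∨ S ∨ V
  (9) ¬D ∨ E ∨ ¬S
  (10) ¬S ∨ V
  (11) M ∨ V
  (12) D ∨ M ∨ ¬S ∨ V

D: True, M: False, S: False, V: True, E: False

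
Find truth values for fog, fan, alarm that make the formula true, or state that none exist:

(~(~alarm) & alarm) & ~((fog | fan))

fog=F, fan=F, alarm=T

  ~(~alarm) & alarm = True
    ~(~alarm) = True
      ~alarm = False
  ~((fog | fan)) = True
    fog | fan = False
Both conjuncts True, so the formula holds.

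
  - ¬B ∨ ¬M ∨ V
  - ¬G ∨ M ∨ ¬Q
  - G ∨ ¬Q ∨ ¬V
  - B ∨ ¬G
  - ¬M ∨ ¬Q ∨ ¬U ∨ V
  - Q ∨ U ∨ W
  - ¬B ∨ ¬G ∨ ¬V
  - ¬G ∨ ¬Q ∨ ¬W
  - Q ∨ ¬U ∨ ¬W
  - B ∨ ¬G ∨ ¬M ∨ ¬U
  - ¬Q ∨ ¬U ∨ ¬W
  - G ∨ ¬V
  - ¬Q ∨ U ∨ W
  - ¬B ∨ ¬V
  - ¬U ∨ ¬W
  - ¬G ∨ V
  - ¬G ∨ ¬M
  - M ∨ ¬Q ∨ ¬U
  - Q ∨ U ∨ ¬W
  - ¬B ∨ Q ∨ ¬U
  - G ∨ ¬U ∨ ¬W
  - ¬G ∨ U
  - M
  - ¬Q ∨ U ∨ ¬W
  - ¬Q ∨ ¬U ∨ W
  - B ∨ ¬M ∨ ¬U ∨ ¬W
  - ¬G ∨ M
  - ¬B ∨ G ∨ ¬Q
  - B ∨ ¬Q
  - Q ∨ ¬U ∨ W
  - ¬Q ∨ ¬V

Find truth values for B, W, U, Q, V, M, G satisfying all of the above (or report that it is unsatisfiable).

Unsatisfiable — no assignment works.

Case W = True:
  (¬U ∨ ¬W) forces U = False.
  (Q ∨ U ∨ ¬W) forces Q = True.
  Clause (¬Q ∨ U ∨ ¬W) is falsified — contradiction.
Case W = False:
  (M) forces M = True.
  (¬G ∨ ¬M) forces G = False.
  (G ∨ ¬V) forces V = False.
  (¬B ∨ ¬M ∨ V) forces B = False.
  (B ∨ ¬Q) forces Q = False.
  (Q ∨ U ∨ W) forces U = True.
  Clause (Q ∨ ¬U ∨ W) is falsified — contradiction.
Both cases fail, so the formula is unsatisfiable.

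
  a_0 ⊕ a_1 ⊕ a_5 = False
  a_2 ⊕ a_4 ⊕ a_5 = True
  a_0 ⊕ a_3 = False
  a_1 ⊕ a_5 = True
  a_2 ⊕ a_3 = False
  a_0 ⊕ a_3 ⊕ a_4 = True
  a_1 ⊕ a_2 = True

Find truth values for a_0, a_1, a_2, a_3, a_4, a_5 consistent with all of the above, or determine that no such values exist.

a_0: True, a_1: False, a_2: True, a_3: True, a_4: True, a_5: True

a_0 ⊕ a_1 ⊕ a_5 = T ⊕ F ⊕ T = False ✓
a_2 ⊕ a_4 ⊕ a_5 = T ⊕ T ⊕ T = True ✓
a_0 ⊕ a_3 = T ⊕ T = False ✓
a_1 ⊕ a_5 = F ⊕ T = True ✓
a_2 ⊕ a_3 = T ⊕ T = False ✓
a_0 ⊕ a_3 ⊕ a_4 = T ⊕ T ⊕ T = True ✓
a_1 ⊕ a_2 = F ⊕ T = True ✓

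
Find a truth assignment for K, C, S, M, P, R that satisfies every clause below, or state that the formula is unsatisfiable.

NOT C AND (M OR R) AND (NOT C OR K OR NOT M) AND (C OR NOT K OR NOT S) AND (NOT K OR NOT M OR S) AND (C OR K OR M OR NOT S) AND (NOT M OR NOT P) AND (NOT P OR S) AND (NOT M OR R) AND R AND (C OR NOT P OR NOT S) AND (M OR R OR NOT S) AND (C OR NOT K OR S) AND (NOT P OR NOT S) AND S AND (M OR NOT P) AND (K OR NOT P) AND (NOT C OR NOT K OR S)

Unit clause (NOT C) forces C = False.
Unit clause (R) forces R = True.
Unit clause (S) forces S = True.
In (C OR NOT K OR NOT S) only NOT K is left, so K = False.
In (C OR K OR M OR NOT S) only M is left, so M = True.
In (NOT M OR NOT P) only NOT P is left, so P = False.
All clauses satisfied.

K=F; C=F; S=T; M=T; P=F; R=T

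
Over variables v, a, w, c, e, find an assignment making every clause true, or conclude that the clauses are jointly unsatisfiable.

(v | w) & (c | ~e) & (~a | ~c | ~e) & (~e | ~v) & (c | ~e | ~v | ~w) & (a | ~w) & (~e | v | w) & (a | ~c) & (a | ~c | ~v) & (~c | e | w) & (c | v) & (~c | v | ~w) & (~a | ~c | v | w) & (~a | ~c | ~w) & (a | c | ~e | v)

v=T, a=T, w=T, c=F, e=F

Try v = False:
  (v | w) forces w = True.
  (a | ~w) forces a = True.
  (c | v) forces c = True.
  clause (~c | v | ~w) is falsified — backtrack.
So v = True.
  then (~e | ~v) forces e = False.
Set a = True.
Set w = True.
  then (~a | ~c | ~w) forces c = False.
All clauses satisfied.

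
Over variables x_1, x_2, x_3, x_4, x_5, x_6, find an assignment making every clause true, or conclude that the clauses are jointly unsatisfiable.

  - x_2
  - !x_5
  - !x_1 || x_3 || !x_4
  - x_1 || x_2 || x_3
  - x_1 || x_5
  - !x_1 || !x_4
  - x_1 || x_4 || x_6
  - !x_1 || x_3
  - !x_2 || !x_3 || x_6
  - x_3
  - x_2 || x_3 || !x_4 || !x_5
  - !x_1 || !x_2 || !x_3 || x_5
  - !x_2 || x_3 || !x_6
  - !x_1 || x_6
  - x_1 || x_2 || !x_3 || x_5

Case x_3 = True:
  (x_2) forces x_2 = True.
  (!x_5) forces x_5 = False.
  (x_1 || x_5) forces x_1 = True.
  Clause (!x_1 || !x_2 || !x_3 || x_5) is falsified — contradiction.
Case x_3 = False:
  Clause (x_3) is falsified — contradiction.
Both cases fail, so the formula is unsatisfiable.

The formula is unsatisfiable.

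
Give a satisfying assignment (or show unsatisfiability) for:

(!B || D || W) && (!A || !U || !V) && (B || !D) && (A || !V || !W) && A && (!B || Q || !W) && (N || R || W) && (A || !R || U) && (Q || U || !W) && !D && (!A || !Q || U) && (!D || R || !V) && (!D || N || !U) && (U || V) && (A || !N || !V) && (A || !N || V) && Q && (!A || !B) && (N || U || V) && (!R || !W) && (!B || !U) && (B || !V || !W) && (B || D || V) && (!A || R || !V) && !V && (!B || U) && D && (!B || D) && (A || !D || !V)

Unsatisfiable

Case D = True:
  Clause (!D) is falsified — contradiction.
Case D = False:
  Clause (D) is falsified — contradiction.
Both cases fail, so the formula is unsatisfiable.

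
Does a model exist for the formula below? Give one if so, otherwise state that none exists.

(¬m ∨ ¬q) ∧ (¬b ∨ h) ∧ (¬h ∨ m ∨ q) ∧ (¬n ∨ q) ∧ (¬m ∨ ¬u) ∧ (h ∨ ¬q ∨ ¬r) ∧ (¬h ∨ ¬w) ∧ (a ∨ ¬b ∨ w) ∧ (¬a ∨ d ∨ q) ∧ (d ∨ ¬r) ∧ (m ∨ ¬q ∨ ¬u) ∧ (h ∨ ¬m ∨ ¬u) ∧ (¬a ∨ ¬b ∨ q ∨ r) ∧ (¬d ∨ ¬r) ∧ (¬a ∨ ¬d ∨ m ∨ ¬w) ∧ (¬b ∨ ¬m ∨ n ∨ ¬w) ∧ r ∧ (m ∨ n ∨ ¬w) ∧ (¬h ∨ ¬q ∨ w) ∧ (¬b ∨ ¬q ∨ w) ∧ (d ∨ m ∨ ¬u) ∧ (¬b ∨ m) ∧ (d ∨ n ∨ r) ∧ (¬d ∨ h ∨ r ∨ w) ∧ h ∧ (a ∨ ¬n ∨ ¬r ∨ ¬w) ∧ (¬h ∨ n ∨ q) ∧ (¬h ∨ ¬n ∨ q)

UNSATISFIABLE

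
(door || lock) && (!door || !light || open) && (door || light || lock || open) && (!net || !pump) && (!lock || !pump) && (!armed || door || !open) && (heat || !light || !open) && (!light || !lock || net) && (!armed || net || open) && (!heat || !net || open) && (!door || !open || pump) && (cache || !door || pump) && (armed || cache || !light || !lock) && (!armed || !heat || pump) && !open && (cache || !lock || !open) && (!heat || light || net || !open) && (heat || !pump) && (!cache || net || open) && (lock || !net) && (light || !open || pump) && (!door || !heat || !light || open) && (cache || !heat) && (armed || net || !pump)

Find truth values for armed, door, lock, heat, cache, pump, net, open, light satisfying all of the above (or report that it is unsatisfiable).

armed=T, door=F, lock=T, heat=F, cache=T, pump=F, net=T, open=F, light=F

Unit clause (!open) forces open = False.
Set armed = True.
  then (!armed || net || open) forces net = True.
  then (!heat || !net || open) forces heat = False.
  then (heat || !pump) forces pump = False.
  then (lock || !net) forces lock = True.
Set door = False.
Set cache = True.
Set light = False.
All clauses satisfied.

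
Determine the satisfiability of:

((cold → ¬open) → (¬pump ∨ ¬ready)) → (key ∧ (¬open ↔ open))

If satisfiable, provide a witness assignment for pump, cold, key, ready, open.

pump = True; cold = False; key = False; ready = True; open = False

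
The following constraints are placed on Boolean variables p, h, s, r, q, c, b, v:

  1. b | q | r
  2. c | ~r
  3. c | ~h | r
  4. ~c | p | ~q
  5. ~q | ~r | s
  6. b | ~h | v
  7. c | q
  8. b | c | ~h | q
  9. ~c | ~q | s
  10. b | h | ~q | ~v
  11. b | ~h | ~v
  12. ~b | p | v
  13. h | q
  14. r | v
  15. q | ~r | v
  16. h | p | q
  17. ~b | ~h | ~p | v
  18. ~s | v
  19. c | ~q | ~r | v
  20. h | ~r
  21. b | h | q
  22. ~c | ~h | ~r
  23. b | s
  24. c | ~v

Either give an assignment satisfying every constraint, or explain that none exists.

p: True; h: True; s: True; r: False; q: False; c: True; b: True; v: True

Set p = True.
Set h = True.
Set s = True.
  then (~s | v) forces v = True.
  then (c | ~v) forces c = True.
  then (b | ~h | ~v) forces b = True.
  then (~c | ~h | ~r) forces r = False.
Set q = False.
All clauses satisfied.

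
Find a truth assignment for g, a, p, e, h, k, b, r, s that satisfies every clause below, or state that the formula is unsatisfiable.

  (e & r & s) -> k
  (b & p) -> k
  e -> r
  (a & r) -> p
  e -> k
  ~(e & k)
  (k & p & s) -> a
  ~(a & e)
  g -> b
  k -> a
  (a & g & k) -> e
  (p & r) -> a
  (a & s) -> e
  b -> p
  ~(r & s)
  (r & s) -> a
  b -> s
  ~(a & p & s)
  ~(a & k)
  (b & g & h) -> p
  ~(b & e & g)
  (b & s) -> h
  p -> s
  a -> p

g = False, a = False, p = False, e = False, h = True, k = False, b = False, r = True, s = False

Set g = False.
Set a = False.
  then (a | ~k) forces k = False.
  then (~e | k) forces e = False.
Set p = False.
  then (~b | p) forces b = False.
Set h = True.
Set r = True.
  then (a | ~r | ~s) forces s = False.
All clauses satisfied.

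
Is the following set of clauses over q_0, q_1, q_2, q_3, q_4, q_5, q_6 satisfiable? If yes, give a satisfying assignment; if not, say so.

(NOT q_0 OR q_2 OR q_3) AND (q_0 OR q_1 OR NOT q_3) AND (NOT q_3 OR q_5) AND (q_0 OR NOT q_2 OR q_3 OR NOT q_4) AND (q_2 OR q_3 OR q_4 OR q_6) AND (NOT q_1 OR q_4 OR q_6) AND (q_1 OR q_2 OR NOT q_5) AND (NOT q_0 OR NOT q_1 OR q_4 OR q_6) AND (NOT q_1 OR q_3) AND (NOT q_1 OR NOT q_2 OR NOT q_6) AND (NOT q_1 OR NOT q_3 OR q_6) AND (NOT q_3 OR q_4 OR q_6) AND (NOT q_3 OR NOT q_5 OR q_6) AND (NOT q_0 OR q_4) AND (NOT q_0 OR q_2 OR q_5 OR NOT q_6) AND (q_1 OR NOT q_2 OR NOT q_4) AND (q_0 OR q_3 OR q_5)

Set q_0 = False.
Set q_1 = True.
  then (NOT q_1 OR q_3) forces q_3 = True.
  then (NOT q_1 OR NOT q_3 OR q_6) forces q_6 = True.
  then (NOT q_3 OR q_5) forces q_5 = True.
  then (NOT q_1 OR NOT q_2 OR NOT q_6) forces q_2 = False.
Set q_4 = False.
All clauses satisfied.

q_0 = False, q_1 = True, q_2 = False, q_3 = True, q_4 = False, q_5 = True, q_6 = True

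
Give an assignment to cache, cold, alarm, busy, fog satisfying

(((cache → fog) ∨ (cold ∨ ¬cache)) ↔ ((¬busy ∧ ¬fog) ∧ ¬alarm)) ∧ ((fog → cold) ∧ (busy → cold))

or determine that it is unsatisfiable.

cache = True, cold = False, alarm = True, busy = False, fog = False

  ((cache → fog) ∨ (cold ∨ ¬cache)) ↔ ((¬busy ∧ ¬fog) ∧ ¬alarm) = True
    (cache → fog) ∨ (cold ∨ ¬cache) = False
      cache → fog = False
      cold ∨ ¬cache = False
        ¬cache = False
    (¬busy ∧ ¬fog) ∧ ¬alarm = False
      ¬busy ∧ ¬fog = True
        ¬busy = True
        ¬fog = True
      ¬alarm = False
  (fog → cold) ∧ (busy → cold) = True
    fog → cold = True
    busy → cold = True
Both conjuncts True, so the formula holds.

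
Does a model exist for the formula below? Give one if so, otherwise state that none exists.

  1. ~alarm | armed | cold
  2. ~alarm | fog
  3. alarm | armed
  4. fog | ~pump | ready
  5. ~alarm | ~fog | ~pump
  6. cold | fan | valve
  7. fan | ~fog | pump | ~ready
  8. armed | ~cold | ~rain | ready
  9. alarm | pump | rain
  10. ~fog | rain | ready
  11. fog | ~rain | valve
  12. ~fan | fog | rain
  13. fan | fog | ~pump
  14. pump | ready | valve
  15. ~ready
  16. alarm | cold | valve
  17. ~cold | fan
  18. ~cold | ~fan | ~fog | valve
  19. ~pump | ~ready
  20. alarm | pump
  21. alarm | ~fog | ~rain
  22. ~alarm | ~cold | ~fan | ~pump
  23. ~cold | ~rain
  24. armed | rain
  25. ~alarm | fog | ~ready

valve = True, fan = False, rain = True, armed = True, fog = True, alarm = True, pump = False, ready = False, cold = False

Unit clause (~ready) forces ready = False.
Set valve = True.
Set fan = False.
  then (~cold | fan) forces cold = False.
Try rain = False:
  (~fog | rain | ready) forces fog = False.
  (~alarm | fog) forces alarm = False.
  (alarm | armed) forces armed = True.
  (fog | ~pump | ready) forces pump = False.
  clause (alarm | pump | rain) is falsified — backtrack.
So rain = True.
Set armed = True.
Try fog = False:
  (~alarm | fog) forces alarm = False.
  (fog | ~pump | ready) forces pump = False.
  clause (alarm | pump) is falsified — backtrack.
So fog = True.
  then (alarm | ~fog | ~rain) forces alarm = True.
  then (~alarm | ~fog | ~pump) forces pump = False.
All clauses satisfied.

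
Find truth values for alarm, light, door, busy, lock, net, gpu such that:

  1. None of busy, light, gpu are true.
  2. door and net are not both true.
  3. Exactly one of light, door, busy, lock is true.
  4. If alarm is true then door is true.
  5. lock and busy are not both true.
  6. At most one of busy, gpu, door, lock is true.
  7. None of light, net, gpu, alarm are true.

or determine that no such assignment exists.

alarm = False, light = False, door = True, busy = False, lock = False, net = False, gpu = False

  (1) {busy, light, gpu}: 0 true — none ✓
  (2) door=T, net=F — not both ✓
  (3) {light, door, busy, lock}: 1 true — exactly one ✓
  (4) alarm=F ⇒ door: vacuous ✓
  (5) lock=F, busy=F — not both ✓
  (6) {busy, gpu, door, lock}: 1 true — at most one ✓
  (7) {light, net, gpu, alarm}: 0 true — none ✓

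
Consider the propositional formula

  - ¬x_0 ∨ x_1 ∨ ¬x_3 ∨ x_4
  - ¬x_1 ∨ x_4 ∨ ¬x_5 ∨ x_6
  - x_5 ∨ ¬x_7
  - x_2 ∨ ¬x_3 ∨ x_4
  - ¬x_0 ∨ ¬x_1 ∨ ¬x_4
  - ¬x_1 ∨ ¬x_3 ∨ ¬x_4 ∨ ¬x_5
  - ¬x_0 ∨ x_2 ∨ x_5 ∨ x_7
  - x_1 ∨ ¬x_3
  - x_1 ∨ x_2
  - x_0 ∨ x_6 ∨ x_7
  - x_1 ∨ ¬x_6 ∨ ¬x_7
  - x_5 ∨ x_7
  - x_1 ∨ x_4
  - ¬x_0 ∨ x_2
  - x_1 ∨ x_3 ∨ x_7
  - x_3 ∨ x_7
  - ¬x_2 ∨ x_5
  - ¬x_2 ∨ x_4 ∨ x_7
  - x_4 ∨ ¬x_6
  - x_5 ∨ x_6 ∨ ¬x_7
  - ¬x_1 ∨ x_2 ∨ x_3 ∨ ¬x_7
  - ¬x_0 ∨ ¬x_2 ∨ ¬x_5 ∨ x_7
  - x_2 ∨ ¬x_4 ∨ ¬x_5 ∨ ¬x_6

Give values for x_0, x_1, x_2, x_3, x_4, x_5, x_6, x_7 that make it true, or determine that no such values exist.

x_0=F, x_1=F, x_2=T, x_3=F, x_4=T, x_5=T, x_6=F, x_7=T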